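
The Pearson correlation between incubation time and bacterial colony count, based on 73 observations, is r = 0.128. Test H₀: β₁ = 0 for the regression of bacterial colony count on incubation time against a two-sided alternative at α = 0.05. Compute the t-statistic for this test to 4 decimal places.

t = r·√(n − 2)/√(1 − r²) = 0.128·√71/√0.983616 = 1.0875.
df = n − 2 = 71.
Two-sided p ≈ 0.2805, which is ≥ 0.05, so fail to reject H₀.
The data do not give significant evidence of a linear association between incubation time and bacterial colony count.

t = 1.0875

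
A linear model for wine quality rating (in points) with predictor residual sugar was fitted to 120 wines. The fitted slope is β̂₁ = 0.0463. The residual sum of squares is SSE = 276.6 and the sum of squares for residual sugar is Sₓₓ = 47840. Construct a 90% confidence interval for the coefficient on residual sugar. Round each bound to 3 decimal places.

MSE = SSE/(n − 2) = 276.6/118 = 2.34407.
SE(β̂₁) = √(MSE/Sₓₓ) = √(2.34407/47840) = 0.00699986.
df = n − 2 = 118.
t* = t_{0.05, 118} = 1.65787.
Margin = t* × SE = 1.65787 × 0.00699986 = 0.01160.
CI: 0.0463 ± 0.01160 → (0.035, 0.058).
With 90% confidence, each one-unit increase in residual sugar is associated with a change of between 0.035 and 0.058 points in wine quality rating.

(0.035, 0.058)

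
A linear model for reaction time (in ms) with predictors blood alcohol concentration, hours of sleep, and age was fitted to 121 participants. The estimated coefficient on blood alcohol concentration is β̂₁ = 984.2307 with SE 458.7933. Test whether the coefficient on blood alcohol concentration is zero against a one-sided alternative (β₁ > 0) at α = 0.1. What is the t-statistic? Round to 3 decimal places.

H₀: β₁ = 0 vs H₁: β₁ > 0.
t = (β̂₁ − β₁⁰)/SE = 984.2307 / 458.7933 = 2.145.
df = n − k − 1 = 121 − 3 − 1 = 117.
One-sided p ≈ 0.0170, which is < 0.1, so reject H₀.
There is evidence that the true slope on blood alcohol concentration is positive, holding the other predictors fixed.

t = 2.145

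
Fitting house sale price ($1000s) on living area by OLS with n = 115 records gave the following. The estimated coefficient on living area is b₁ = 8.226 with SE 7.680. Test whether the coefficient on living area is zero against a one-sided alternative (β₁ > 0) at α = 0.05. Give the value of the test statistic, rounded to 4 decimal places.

t = 1.0711

H₀: β₁ = 0 vs H₁: β₁ > 0.
t = (b₁ − β₁⁰)/SE = 8.226 / 7.680 = 1.0711.
df = n − 2 = 115 − 2 = 113.
One-sided p ≈ 0.1432, which is ≥ 0.05, so fail to reject H₀.
The data do not give significant evidence that the true slope on living area is positive.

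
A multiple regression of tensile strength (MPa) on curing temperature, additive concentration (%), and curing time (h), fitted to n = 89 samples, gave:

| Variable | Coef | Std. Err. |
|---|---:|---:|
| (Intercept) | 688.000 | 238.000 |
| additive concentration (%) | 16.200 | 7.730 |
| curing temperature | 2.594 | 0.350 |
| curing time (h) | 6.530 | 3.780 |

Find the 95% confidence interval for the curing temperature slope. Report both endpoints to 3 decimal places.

Read off: b = 2.594, SE = 0.350 for curing temperature.
df = n − k − 1 = 89 − 3 − 1 = 85.
t* = t_{0.025, 85} = 1.988268.
Margin = t* × SE = 1.988268 × 0.350 = 0.69589.
CI: 2.594 ± 0.69589 → (1.898, 3.290).

(1.898, 3.290)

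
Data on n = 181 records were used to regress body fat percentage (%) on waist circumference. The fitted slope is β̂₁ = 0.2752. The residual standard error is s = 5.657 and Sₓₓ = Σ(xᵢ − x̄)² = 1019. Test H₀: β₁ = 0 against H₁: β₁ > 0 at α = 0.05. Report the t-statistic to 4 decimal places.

t = 1.5529

SE(β̂₁) = s/√Sₓₓ = 5.657/√1019 = 0.177214.
t = 0.2752 / 0.177214 = 1.5529.
df = n − 2 = 179.
One-sided p ≈ 0.0611, which is ≥ 0.05, so fail to reject H₀.
The data do not give significant evidence that the true slope on waist circumference is positive.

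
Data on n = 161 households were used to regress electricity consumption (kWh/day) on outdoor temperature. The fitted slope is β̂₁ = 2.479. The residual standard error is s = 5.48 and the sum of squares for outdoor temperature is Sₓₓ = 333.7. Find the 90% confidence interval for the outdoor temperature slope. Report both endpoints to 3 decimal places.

(1.983, 2.975)

SE(β̂₁) = s/√Sₓₓ = 5.48/√333.7 = 0.299987.
df = n − 2 = 159.
t* = t_{0.05, 159} = 1.654494.
Margin = t* × SE = 1.654494 × 0.299987 = 0.49633.
CI: 2.479 ± 0.49633 → (1.983, 2.975).
With 90% confidence, each one-unit increase in outdoor temperature is associated with a change of between 1.983 and 2.975 kWh/day in electricity consumption.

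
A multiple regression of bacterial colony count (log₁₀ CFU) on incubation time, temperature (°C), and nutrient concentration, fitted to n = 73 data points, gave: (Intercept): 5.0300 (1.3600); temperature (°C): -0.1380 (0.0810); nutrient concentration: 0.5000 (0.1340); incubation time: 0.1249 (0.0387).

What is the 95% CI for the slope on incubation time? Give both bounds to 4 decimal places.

Read off: b = 0.1249, SE = 0.0387 for incubation time.
df = n − k − 1 = 73 − 3 − 1 = 69.
t* = t_{0.025, 69} = 1.994945.
Margin = t* × SE = 1.994945 × 0.0387 = 0.077204.
CI: 0.1249 ± 0.077204 → (0.0477, 0.2021).

(0.0477, 0.2021)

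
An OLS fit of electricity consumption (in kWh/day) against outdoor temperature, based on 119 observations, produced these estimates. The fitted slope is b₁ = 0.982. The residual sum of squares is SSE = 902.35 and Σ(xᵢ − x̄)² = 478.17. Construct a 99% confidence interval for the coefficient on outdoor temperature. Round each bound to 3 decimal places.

MSE = SSE/(n − 2) = 902.35/117 = 7.71239.
SE(b₁) = √(MSE/Sₓₓ) = √(7.71239/478.17) = 0.127.
df = n − 2 = 117.
t* = t_{0.005, 117} = 2.618504.
Margin = t* × SE = 2.618504 × 0.127 = 0.33255.
CI: 0.982 ± 0.33255 → (0.649, 1.315).
With 99% confidence, each one-unit increase in outdoor temperature is associated with a change of between 0.649 and 1.315 kWh/day in electricity consumption.

(0.649, 1.315)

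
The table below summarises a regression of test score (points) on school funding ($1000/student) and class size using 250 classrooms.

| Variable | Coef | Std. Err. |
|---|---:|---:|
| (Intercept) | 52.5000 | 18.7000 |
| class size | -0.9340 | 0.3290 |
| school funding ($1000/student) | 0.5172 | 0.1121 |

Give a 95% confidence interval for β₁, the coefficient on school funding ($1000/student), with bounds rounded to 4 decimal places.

Read off: b = 0.5172, SE = 0.1121 for school funding ($1000/student).
df = n − k − 1 = 250 − 2 − 1 = 247.
t* = t_{0.025, 247} = 1.969615.
Margin = t* × SE = 1.969615 × 0.1121 = 0.220794.
CI: 0.5172 ± 0.220794 → (0.2964, 0.7380).

(0.2964, 0.7380)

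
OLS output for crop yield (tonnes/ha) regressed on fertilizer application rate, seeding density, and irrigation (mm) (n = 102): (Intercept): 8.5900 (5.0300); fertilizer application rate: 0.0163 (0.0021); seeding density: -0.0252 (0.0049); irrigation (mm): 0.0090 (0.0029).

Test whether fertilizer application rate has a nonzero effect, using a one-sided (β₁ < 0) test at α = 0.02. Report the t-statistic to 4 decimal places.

Read off: b = 0.0163, SE = 0.0021 for fertilizer application rate.
H₀: β₁ = 0 vs H₁: β₁ < 0.
t = 0.0163 / 0.0021 = 7.7619.
df = n − k − 1 = 102 − 3 − 1 = 98.
One-sided p ≈ 1.0000, which is ≥ 0.02, so fail to reject H₀.
The data do not give significant evidence that the true slope on fertilizer application rate is negative, holding the other predictors fixed.

t = 7.7619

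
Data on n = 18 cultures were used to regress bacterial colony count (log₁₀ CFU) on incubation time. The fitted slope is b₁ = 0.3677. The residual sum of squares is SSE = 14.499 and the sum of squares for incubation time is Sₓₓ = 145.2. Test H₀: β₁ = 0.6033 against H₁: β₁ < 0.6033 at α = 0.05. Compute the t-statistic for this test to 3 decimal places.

MSE = SSE/(n − 2) = 14.499/16 = 0.906188.
SE(b₁) = √(MSE/Sₓₓ) = √(0.906188/145.2) = 0.0789998.
t = (0.3677 − 0.6033) / 0.0789998 = -2.982.
df = n − 2 = 16.
One-sided p ≈ 0.0044, which is < 0.05, so reject H₀.
There is evidence that the true slope on incubation time is below 0.6033 log₁₀ CFU per unit.

t = -2.982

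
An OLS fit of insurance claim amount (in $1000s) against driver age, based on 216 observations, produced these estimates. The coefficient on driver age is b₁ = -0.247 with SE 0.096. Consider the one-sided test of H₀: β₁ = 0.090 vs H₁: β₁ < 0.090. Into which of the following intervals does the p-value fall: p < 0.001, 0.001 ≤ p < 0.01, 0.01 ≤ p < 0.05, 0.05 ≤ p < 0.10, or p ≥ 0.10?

t = (-0.247 − 0.090) / 0.096 = -3.510.
df = n − 2 = 216 − 2 = 214.
One-sided p = P(T_{214} < t) ≈ 0.0003.
So p < 0.001.

p < 0.001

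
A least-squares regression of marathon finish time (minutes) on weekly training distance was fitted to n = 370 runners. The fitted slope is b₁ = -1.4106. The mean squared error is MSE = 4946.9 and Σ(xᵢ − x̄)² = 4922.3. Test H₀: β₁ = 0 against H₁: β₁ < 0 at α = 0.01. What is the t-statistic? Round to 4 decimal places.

t = -1.4071

SE(b₁) = √(MSE/Sₓₓ) = √(4946.9/4922.3) = 1.0025.
t = -1.4106 / 1.0025 = -1.4071.
df = n − 2 = 368.
One-sided p ≈ 0.0801, which is ≥ 0.01, so fail to reject H₀.
The data do not give significant evidence that the true slope on weekly training distance is negative.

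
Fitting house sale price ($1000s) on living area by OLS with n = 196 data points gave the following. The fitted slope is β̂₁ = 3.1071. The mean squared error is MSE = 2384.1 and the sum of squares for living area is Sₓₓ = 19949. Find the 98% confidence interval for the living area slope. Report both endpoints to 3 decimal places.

SE(β̂₁) = √(MSE/Sₓₓ) = √(2384.1/19949) = 0.345702.
df = n − 2 = 194.
t* = t_{0.01, 194} = 2.345723.
Margin = t* × SE = 2.345723 × 0.345702 = 0.81092.
CI: 3.1071 ± 0.81092 → (2.296, 3.918).
With 98% confidence, each one-unit increase in living area is associated with a change of between 2.296 and 3.918 $1000s in house sale price.

(2.296, 3.918)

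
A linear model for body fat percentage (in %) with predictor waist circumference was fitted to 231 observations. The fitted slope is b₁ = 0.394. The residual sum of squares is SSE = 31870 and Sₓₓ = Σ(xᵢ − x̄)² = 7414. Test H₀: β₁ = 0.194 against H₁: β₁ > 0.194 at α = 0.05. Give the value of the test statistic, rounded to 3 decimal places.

MSE = SSE/(n − 2) = 31870/229 = 139.17.
SE(b₁) = √(MSE/Sₓₓ) = √(139.17/7414) = 0.137008.
t = (0.394 − 0.194) / 0.137008 = 1.460.
df = n − 2 = 229.
One-sided p ≈ 0.0729, which is ≥ 0.05, so fail to reject H₀.
The data do not give significant evidence that the true slope on waist circumference exceeds 0.194 % per unit.

t = 1.460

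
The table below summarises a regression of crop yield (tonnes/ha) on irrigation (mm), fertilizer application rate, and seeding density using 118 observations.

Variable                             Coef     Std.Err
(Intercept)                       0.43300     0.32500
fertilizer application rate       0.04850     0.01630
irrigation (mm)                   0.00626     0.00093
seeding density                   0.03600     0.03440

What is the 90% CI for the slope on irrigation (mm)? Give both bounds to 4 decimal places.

Read off: b = 0.00626, SE = 0.00093 for irrigation (mm).
df = n − k − 1 = 118 − 3 − 1 = 114.
t* = t_{0.05, 114} = 1.65833.
Margin = t* × SE = 1.65833 × 0.00093 = 0.001542.
CI: 0.00626 ± 0.001542 → (0.0047, 0.0078).

(0.0047, 0.0078)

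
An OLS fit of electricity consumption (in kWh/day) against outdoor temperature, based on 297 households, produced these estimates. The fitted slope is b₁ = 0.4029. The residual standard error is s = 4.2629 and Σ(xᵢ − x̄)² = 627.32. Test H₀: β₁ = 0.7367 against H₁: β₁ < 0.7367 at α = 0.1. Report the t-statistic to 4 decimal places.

SE(b₁) = s/√Sₓₓ = 4.2629/√627.32 = 0.1702.
t = (0.4029 − 0.7367) / 0.1702 = -1.9612.
df = n − 2 = 295.
One-sided p ≈ 0.0254, which is < 0.1, so reject H₀.
There is evidence that the true slope on outdoor temperature is below 0.7367 kWh/day per unit.

t = -1.9612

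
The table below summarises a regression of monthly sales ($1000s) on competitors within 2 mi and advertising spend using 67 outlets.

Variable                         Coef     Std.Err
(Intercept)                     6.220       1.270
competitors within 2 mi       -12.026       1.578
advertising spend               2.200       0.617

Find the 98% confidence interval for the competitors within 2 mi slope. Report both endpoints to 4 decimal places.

Read off: b = -12.026, SE = 1.578 for competitors within 2 mi.
df = n − k − 1 = 67 − 2 − 1 = 64.
t* = t_{0.01, 64} = 2.386037.
Margin = t* × SE = 2.386037 × 1.578 = 3.765166.
CI: -12.026 ± 3.765166 → (-15.7912, -8.2608).

(-15.7912, -8.2608)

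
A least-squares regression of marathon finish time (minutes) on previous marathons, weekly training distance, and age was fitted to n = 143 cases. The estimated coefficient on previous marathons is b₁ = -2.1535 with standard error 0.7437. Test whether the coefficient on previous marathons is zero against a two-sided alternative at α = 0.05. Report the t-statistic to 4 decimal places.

H₀: β₁ = 0 vs H₁: β₁ ≠ 0.
t = (b₁ − β₁⁰)/SE = -2.1535 / 0.7437 = -2.8957.
df = n − k − 1 = 143 − 3 − 1 = 139.
Two-sided p ≈ 0.0044, which is < 0.05, so reject H₀.
There is evidence that previous marathons is associated with marathon finish time, holding the other predictors fixed.

t = -2.8957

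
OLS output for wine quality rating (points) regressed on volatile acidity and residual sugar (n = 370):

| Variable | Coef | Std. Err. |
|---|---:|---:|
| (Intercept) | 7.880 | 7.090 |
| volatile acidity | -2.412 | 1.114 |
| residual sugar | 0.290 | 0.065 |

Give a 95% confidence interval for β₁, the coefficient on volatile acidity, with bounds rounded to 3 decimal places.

Read off: b = -2.412, SE = 1.114 for volatile acidity.
df = n − k − 1 = 370 − 2 − 1 = 367.
t* = t_{0.025, 367} = 1.966449.
Margin = t* × SE = 1.966449 × 1.114 = 2.19062.
CI: -2.412 ± 2.19062 → (-4.603, -0.221).

(-4.603, -0.221)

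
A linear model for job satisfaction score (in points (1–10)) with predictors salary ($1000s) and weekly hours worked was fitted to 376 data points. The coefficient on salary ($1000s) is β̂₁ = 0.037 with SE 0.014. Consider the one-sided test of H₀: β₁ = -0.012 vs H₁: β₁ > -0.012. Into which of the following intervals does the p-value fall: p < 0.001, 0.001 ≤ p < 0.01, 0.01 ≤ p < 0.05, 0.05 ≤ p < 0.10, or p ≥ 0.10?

p < 0.001

t = (0.037 − (-0.012)) / 0.014 = 3.500.
df = n − k − 1 = 376 − 2 − 1 = 373.
One-sided p = P(T_{373} > t) ≈ 0.0003.
So p < 0.001.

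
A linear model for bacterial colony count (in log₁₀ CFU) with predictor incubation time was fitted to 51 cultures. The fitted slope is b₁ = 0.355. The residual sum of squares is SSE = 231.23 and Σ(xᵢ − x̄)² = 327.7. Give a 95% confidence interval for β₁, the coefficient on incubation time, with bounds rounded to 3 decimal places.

(0.114, 0.596)

MSE = SSE/(n − 2) = 231.23/49 = 4.71898.
SE(b₁) = √(MSE/Sₓₓ) = √(4.71898/327.7) = 0.120001.
df = n − 2 = 49.
t* = t_{0.025, 49} = 2.009575.
Margin = t* × SE = 2.009575 × 0.120001 = 0.24115.
CI: 0.355 ± 0.24115 → (0.114, 0.596).
With 95% confidence, each one-unit increase in incubation time is associated with a change of between 0.114 and 0.596 log₁₀ CFU in bacterial colony count.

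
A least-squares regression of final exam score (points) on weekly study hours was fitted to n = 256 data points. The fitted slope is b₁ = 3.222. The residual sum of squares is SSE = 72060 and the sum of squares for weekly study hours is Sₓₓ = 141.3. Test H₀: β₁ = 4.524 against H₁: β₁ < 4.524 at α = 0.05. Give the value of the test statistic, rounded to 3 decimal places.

t = -0.919

MSE = SSE/(n − 2) = 72060/254 = 283.701.
SE(b₁) = √(MSE/Sₓₓ) = √(283.701/141.3) = 1.41697.
t = (3.222 − 4.524) / 1.41697 = -0.919.
df = n − 2 = 254.
One-sided p ≈ 0.1795, which is ≥ 0.05, so fail to reject H₀.
The data do not give significant evidence that the true slope on weekly study hours is below 4.524 points per unit.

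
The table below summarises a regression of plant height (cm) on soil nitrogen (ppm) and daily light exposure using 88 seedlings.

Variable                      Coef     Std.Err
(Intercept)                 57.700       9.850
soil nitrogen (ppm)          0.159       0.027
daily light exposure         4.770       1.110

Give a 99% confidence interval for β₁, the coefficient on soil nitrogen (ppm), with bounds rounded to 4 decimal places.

Read off: b = 0.159, SE = 0.027 for soil nitrogen (ppm).
df = n − k − 1 = 88 − 2 − 1 = 85.
t* = t_{0.005, 85} = 2.634914.
Margin = t* × SE = 2.634914 × 0.027 = 0.071143.
CI: 0.159 ± 0.071143 → (0.0879, 0.2301).

(0.0879, 0.2301)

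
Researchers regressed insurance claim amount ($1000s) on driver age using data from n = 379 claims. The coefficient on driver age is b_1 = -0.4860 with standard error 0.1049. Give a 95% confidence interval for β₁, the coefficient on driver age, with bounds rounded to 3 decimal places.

df = n − 2 = 379 − 2 = 377.
t* = t_{0.025, 377} = 1.966276.
Margin = t* × SE = 1.966276 × 0.1049 = 0.20626.
CI: -0.4860 ± 0.20626 → (-0.692, -0.280).
With 95% confidence, each one-unit increase in driver age is associated with a change of between -0.692 and -0.280 $1000s in insurance claim amount.

(-0.692, -0.280)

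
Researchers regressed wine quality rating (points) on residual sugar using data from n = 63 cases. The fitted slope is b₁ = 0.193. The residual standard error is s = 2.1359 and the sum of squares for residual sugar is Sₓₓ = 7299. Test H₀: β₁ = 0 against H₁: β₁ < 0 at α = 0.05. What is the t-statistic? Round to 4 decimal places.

t = 7.7198

SE(b₁) = s/√Sₓₓ = 2.1359/√7299 = 0.0250005.
t = 0.193 / 0.0250005 = 7.7198.
df = n − 2 = 61.
One-sided p ≈ 1.0000, which is ≥ 0.05, so fail to reject H₀.
The data do not give significant evidence that the true slope on residual sugar is negative.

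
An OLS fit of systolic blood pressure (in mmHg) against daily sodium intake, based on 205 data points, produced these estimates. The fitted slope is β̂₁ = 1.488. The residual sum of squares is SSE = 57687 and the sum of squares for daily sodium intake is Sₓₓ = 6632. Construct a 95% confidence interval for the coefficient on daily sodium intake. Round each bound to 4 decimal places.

MSE = SSE/(n − 2) = 57687/203 = 284.172.
SE(β̂₁) = √(MSE/Sₓₓ) = √(284.172/6632) = 0.206999.
df = n − 2 = 203.
t* = t_{0.025, 203} = 1.971719.
Margin = t* × SE = 1.971719 × 0.206999 = 0.408144.
CI: 1.488 ± 0.408144 → (1.0799, 1.8961).
With 95% confidence, each one-unit increase in daily sodium intake is associated with a change of between 1.0799 and 1.8961 mmHg in systolic blood pressure.

(1.0799, 1.8961)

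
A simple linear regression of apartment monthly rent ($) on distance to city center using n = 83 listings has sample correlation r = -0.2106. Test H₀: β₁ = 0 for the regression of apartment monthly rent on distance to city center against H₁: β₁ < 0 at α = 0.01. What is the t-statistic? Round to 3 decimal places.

t = r·√(n − 2)/√(1 − r²) = -0.2106·√81/√0.955648 = -1.939.
df = n − 2 = 81.
One-sided p ≈ 0.0280, which is ≥ 0.01, so fail to reject H₀.
The data do not give significant evidence of a linear association between distance to city center and apartment monthly rent.

t = -1.939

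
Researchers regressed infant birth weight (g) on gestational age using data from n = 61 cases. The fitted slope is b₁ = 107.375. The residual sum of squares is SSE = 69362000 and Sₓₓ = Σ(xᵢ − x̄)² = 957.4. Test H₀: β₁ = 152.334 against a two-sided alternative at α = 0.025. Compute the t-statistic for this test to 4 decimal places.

MSE = SSE/(n − 2) = 69362000/59 = 1.17563e+06.
SE(b₁) = √(MSE/Sₓₓ) = √(1.17563e+06/957.4) = 35.0419.
t = (107.375 − 152.334) / 35.0419 = -1.2830.
df = n − 2 = 59.
Two-sided p ≈ 0.2045, which is ≥ 0.025, so fail to reject H₀.
The data are consistent with a true slope of 152.334 g per unit of gestational age.

t = -1.2830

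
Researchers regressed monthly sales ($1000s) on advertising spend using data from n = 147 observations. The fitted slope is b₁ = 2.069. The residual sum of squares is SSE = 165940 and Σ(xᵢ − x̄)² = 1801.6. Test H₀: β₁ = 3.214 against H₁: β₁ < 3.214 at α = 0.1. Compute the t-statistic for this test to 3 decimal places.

t = -1.437

MSE = SSE/(n − 2) = 165940/145 = 1144.41.
SE(b₁) = √(MSE/Sₓₓ) = √(1144.41/1801.6) = 0.797007.
t = (2.069 − 3.214) / 0.797007 = -1.437.
df = n − 2 = 145.
One-sided p ≈ 0.0765, which is < 0.1, so reject H₀.
There is evidence that the true slope on advertising spend is below 3.214 $1000s per unit.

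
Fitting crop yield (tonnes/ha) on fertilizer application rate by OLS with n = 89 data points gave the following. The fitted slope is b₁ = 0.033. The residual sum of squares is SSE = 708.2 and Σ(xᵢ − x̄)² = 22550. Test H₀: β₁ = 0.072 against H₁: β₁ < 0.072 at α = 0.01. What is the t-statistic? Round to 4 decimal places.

MSE = SSE/(n − 2) = 708.2/87 = 8.14023.
SE(b₁) = √(MSE/Sₓₓ) = √(8.14023/22550) = 0.0189996.
t = (0.033 − 0.072) / 0.0189996 = -2.0527.
df = n − 2 = 87.
One-sided p ≈ 0.0216, which is ≥ 0.01, so fail to reject H₀.
The data do not give significant evidence that the true slope on fertilizer application rate is below 0.072 tonnes/ha per unit.

t = -2.0527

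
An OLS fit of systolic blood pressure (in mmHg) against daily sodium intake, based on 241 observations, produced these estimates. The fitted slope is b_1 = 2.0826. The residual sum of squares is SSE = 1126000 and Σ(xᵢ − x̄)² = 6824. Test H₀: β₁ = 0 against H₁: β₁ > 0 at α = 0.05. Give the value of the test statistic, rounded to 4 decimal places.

MSE = SSE/(n − 2) = 1126000/239 = 4711.3.
SE(b_1) = √(MSE/Sₓₓ) = √(4711.3/6824) = 0.830904.
t = 2.0826 / 0.830904 = 2.5064.
df = n − 2 = 239.
One-sided p ≈ 0.0064, which is < 0.05, so reject H₀.
There is evidence that the true slope on daily sodium intake is positive.

t = 2.5064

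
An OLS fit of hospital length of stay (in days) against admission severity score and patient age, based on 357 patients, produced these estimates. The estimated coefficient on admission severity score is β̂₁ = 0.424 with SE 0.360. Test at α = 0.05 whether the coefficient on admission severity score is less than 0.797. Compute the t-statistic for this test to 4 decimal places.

t = -1.0361

H₀: β₁ = 0.797 vs H₁: β₁ < 0.797.
t = (β̂₁ − β₁⁰)/SE = (0.424 − 0.797) / 0.360 = -1.0361.
df = n − k − 1 = 357 − 2 − 1 = 354.
One-sided p ≈ 0.1504, which is ≥ 0.05, so fail to reject H₀.
The data do not give significant evidence that the true slope on admission severity score is below 0.797 days per unit, holding the other predictors fixed.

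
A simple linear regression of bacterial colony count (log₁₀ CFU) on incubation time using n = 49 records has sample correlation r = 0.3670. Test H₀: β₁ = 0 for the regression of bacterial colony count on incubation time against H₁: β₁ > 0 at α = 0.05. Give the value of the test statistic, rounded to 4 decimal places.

t = r·√(n − 2)/√(1 − r²) = 0.3670·√47/√0.865311 = 2.7048.
df = n − 2 = 47.
One-sided p ≈ 0.0047, which is < 0.05, so reject H₀.
There is evidence of a linear association between incubation time and bacterial colony count.

t = 2.7048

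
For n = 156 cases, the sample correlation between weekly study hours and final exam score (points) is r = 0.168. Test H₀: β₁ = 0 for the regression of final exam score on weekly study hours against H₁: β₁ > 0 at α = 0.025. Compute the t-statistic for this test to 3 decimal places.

t = 2.115

t = r·√(n − 2)/√(1 − r²) = 0.168·√154/√0.971776 = 2.115.
df = n − 2 = 154.
One-sided p ≈ 0.0180, which is < 0.025, so reject H₀.
There is evidence of a linear association between weekly study hours and final exam score.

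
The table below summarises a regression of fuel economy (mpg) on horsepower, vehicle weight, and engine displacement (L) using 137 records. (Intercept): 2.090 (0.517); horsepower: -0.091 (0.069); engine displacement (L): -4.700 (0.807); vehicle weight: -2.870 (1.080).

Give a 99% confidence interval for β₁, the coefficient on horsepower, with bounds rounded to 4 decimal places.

(-0.2713, 0.0893)

Read off: b = -0.091, SE = 0.069 for horsepower.
df = n − k − 1 = 137 − 3 − 1 = 133.
t* = t_{0.005, 133} = 2.6133.
Margin = t* × SE = 2.6133 × 0.069 = 0.180318.
CI: -0.091 ± 0.180318 → (-0.2713, 0.0893).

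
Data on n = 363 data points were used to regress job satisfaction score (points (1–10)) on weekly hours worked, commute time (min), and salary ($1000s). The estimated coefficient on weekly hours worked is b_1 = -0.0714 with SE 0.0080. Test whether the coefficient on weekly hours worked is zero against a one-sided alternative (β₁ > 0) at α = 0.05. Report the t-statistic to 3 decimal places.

t = -8.925

H₀: β₁ = 0 vs H₁: β₁ > 0.
t = (b_1 − β₁⁰)/SE = -0.0714 / 0.0080 = -8.925.
df = n − k − 1 = 363 − 3 − 1 = 359.
One-sided p ≈ 1.0000, which is ≥ 0.05, so fail to reject H₀.
The data do not give significant evidence that the true slope on weekly hours worked is positive, holding the other predictors fixed.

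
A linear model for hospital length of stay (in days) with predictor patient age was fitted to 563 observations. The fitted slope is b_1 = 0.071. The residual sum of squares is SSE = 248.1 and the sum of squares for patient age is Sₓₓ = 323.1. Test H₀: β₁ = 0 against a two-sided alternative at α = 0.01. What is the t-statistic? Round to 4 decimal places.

MSE = SSE/(n − 2) = 248.1/561 = 0.442246.
SE(b_1) = √(MSE/Sₓₓ) = √(0.442246/323.1) = 0.0369967.
t = 0.071 / 0.0369967 = 1.9191.
df = n − 2 = 561.
Two-sided p ≈ 0.0555, which is ≥ 0.01, so fail to reject H₀.
The data do not give significant evidence of an association between patient age and hospital length of stay.

t = 1.9191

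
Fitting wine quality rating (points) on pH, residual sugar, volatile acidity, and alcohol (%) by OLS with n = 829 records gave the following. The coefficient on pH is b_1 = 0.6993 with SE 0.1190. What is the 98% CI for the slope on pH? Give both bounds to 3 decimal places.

df = n − k − 1 = 829 − 4 − 1 = 824.
t* = t_{0.01, 824} = 2.330882.
Margin = t* × SE = 2.330882 × 0.1190 = 0.27737.
CI: 0.6993 ± 0.27737 → (0.422, 0.977).
With 98% confidence, each one-unit increase in pH is associated with a change of between 0.422 and 0.977 points in wine quality rating, holding the other predictors fixed.

(0.422, 0.977)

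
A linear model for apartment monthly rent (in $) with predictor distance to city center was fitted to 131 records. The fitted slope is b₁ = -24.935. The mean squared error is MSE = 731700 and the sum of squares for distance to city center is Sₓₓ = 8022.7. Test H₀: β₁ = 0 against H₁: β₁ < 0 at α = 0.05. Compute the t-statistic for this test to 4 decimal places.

SE(b₁) = √(MSE/Sₓₓ) = √(731700/8022.7) = 9.55006.
t = -24.935 / 9.55006 = -2.6110.
df = n − 2 = 129.
One-sided p ≈ 0.0050, which is < 0.05, so reject H₀.
There is evidence that the true slope on distance to city center is negative.

t = -2.6110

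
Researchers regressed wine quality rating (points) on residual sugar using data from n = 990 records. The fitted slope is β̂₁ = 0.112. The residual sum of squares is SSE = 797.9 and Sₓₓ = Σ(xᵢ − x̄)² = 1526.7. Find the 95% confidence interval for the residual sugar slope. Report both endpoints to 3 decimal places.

(0.067, 0.157)

MSE = SSE/(n − 2) = 797.9/988 = 0.807591.
SE(β̂₁) = √(MSE/Sₓₓ) = √(0.807591/1526.7) = 0.0229995.
df = n − 2 = 988.
t* = t_{0.025, 988} = 1.962368.
Margin = t* × SE = 1.962368 × 0.0229995 = 0.04513.
CI: 0.112 ± 0.04513 → (0.067, 0.157).
With 95% confidence, each one-unit increase in residual sugar is associated with a change of between 0.067 and 0.157 points in wine quality rating.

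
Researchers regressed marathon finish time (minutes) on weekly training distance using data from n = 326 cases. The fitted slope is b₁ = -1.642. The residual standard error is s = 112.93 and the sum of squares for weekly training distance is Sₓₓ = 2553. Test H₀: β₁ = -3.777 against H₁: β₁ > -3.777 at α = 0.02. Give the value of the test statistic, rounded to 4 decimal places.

SE(b₁) = s/√Sₓₓ = 112.93/√2553 = 2.23503.
t = (-1.642 − (-3.777)) / 2.23503 = 0.9552.
df = n − 2 = 324.
One-sided p ≈ 0.1701, which is ≥ 0.02, so fail to reject H₀.
The data do not give significant evidence that the true slope on weekly training distance exceeds -3.777 minutes per unit.

t = 0.9552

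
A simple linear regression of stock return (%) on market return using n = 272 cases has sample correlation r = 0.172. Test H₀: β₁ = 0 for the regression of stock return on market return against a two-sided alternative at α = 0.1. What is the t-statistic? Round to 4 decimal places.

t = r·√(n − 2)/√(1 − r²) = 0.172·√270/√0.970416 = 2.8690.
df = n − 2 = 270.
Two-sided p ≈ 0.0044, which is < 0.1, so reject H₀.
There is evidence of a linear association between market return and stock return.

t = 2.8690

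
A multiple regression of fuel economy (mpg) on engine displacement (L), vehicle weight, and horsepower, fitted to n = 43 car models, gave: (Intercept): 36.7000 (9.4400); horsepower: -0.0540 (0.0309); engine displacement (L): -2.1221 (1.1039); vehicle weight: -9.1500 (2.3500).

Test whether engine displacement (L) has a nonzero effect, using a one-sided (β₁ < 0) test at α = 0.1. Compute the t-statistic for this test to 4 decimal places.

Read off: b = -2.1221, SE = 1.1039 for engine displacement (L).
H₀: β₁ = 0 vs H₁: β₁ < 0.
t = -2.1221 / 1.1039 = -1.9224.
df = n − k − 1 = 43 − 3 − 1 = 39.
One-sided p ≈ 0.0309, which is < 0.1, so reject H₀.
There is evidence that the true slope on engine displacement (L) is negative, holding the other predictors fixed.

t = -1.9224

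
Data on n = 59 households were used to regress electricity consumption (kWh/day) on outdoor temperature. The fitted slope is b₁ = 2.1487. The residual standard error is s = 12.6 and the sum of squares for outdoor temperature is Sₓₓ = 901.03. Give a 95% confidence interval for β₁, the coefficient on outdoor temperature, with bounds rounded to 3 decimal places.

SE(b₁) = s/√Sₓₓ = 12.6/√901.03 = 0.41976.
df = n − 2 = 57.
t* = t_{0.025, 57} = 2.002465.
Margin = t* × SE = 2.002465 × 0.41976 = 0.84055.
CI: 2.1487 ± 0.84055 → (1.308, 2.989).
With 95% confidence, each one-unit increase in outdoor temperature is associated with a change of between 1.308 and 2.989 kWh/day in electricity consumption.

(1.308, 2.989)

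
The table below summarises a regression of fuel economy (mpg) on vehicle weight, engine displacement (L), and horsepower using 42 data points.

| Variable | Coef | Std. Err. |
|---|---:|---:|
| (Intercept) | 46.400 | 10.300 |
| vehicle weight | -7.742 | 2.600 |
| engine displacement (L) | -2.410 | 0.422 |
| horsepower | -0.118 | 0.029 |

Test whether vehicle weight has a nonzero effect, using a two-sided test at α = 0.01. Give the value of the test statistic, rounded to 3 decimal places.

Read off: b = -7.742, SE = 2.600 for vehicle weight.
H₀: β₁ = 0 vs H₁: β₁ ≠ 0.
t = -7.742 / 2.600 = -2.978.
df = n − k − 1 = 42 − 3 − 1 = 38.
Two-sided p ≈ 0.0050, which is < 0.01, so reject H₀.
There is evidence that vehicle weight is associated with fuel economy, holding the other predictors fixed.

t = -2.978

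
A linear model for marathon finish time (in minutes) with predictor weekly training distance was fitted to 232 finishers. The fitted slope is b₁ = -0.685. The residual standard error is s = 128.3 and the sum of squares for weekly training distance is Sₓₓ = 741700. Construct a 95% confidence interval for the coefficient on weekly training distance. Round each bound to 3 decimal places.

(-0.979, -0.391)

SE(b₁) = s/√Sₓₓ = 128.3/√741700 = 0.148975.
df = n − 2 = 230.
t* = t_{0.025, 230} = 1.970332.
Margin = t* × SE = 1.970332 × 0.148975 = 0.29353.
CI: -0.685 ± 0.29353 → (-0.979, -0.391).
With 95% confidence, each one-unit increase in weekly training distance is associated with a change of between -0.979 and -0.391 minutes in marathon finish time.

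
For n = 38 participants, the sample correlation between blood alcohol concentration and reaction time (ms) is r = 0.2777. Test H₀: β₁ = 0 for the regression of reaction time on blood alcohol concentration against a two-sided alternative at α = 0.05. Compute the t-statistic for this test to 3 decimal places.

t = 1.734

t = r·√(n − 2)/√(1 − r²) = 0.2777·√36/√0.922883 = 1.734.
df = n − 2 = 36.
Two-sided p ≈ 0.0914, which is ≥ 0.05, so fail to reject H₀.
The data do not give significant evidence of a linear association between blood alcohol concentration and reaction time.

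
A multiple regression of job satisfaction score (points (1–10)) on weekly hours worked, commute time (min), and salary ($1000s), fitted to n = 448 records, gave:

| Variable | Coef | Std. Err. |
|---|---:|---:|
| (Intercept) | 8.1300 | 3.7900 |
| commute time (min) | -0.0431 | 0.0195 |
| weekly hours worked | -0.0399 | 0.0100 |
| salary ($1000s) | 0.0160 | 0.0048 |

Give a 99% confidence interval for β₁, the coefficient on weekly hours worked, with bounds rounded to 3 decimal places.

(-0.066, -0.014)

Read off: b = -0.0399, SE = 0.0100 for weekly hours worked.
df = n − k − 1 = 448 − 3 − 1 = 444.
t* = t_{0.005, 444} = 2.586948.
Margin = t* × SE = 2.586948 × 0.0100 = 0.02587.
CI: -0.0399 ± 0.02587 → (-0.066, -0.014).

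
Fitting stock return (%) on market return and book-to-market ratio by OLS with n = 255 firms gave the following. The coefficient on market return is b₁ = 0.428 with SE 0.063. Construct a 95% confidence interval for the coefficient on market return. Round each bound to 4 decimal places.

df = n − k − 1 = 255 − 2 − 1 = 252.
t* = t_{0.025, 252} = 1.969422.
Margin = t* × SE = 1.969422 × 0.063 = 0.124074.
CI: 0.428 ± 0.124074 → (0.3039, 0.5521).
With 95% confidence, each one-unit increase in market return is associated with a change of between 0.3039 and 0.5521 % in stock return, holding the other predictors fixed.

(0.3039, 0.5521)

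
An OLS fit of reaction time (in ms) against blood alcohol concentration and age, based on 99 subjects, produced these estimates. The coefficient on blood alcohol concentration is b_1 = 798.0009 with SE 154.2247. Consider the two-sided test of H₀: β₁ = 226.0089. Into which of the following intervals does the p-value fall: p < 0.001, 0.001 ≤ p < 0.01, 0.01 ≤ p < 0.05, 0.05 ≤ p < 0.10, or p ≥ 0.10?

p < 0.001

t = (798.0009 − 226.0089) / 154.2247 = 3.709.
df = n − k − 1 = 99 − 2 − 1 = 96.
Two-sided p = 2·P(T_{96} > |t|) ≈ 0.0003.
So p < 0.001.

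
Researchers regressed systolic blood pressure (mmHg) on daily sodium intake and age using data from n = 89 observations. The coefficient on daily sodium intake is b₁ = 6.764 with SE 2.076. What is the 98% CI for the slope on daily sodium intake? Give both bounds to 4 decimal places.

(1.8429, 11.6851)

df = n − k − 1 = 89 − 2 − 1 = 86.
t* = t_{0.01, 86} = 2.370493.
Margin = t* × SE = 2.370493 × 2.076 = 4.921144.
CI: 6.764 ± 4.921144 → (1.8429, 11.6851).
With 98% confidence, each one-unit increase in daily sodium intake is associated with a change of between 1.8429 and 11.6851 mmHg in systolic blood pressure, holding the other predictors fixed.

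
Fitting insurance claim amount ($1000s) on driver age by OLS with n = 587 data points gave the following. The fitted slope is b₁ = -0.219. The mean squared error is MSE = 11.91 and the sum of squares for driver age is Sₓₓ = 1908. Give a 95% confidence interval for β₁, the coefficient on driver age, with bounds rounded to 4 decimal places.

(-0.3742, -0.0638)

SE(b₁) = √(MSE/Sₓₓ) = √(11.91/1908) = 0.0790072.
df = n − 2 = 585.
t* = t_{0.025, 585} = 1.964027.
Margin = t* × SE = 1.964027 × 0.0790072 = 0.155172.
CI: -0.219 ± 0.155172 → (-0.3742, -0.0638).
With 95% confidence, each one-unit increase in driver age is associated with a change of between -0.3742 and -0.0638 $1000s in insurance claim amount.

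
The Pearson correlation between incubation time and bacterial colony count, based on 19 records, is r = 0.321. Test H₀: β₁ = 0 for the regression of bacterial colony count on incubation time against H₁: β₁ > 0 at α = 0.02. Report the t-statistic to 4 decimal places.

t = 1.3975

t = r·√(n − 2)/√(1 − r²) = 0.321·√17/√0.896959 = 1.3975.
df = n − 2 = 17.
One-sided p ≈ 0.0901, which is ≥ 0.02, so fail to reject H₀.
The data do not give significant evidence of a linear association between incubation time and bacterial colony count.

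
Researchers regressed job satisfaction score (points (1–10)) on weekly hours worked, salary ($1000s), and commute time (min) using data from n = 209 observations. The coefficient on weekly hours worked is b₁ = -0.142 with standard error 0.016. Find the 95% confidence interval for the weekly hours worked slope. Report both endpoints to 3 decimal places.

df = n − k − 1 = 209 − 3 − 1 = 205.
t* = t_{0.025, 205} = 1.971603.
Margin = t* × SE = 1.971603 × 0.016 = 0.03155.
CI: -0.142 ± 0.03155 → (-0.174, -0.110).
With 95% confidence, each one-unit increase in weekly hours worked is associated with a change of between -0.174 and -0.110 points (1–10) in job satisfaction score, holding the other predictors fixed.

(-0.174, -0.110)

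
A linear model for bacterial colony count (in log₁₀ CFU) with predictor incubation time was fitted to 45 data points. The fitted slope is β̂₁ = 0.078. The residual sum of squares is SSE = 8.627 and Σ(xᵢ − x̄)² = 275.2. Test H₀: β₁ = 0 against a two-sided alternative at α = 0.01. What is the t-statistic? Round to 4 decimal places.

MSE = SSE/(n − 2) = 8.627/43 = 0.200628.
SE(β̂₁) = √(MSE/Sₓₓ) = √(0.200628/275.2) = 0.0270005.
t = 0.078 / 0.0270005 = 2.8888.
df = n − 2 = 43.
Two-sided p ≈ 0.0060, which is < 0.01, so reject H₀.
There is evidence that incubation time is associated with bacterial colony count.

t = 2.8888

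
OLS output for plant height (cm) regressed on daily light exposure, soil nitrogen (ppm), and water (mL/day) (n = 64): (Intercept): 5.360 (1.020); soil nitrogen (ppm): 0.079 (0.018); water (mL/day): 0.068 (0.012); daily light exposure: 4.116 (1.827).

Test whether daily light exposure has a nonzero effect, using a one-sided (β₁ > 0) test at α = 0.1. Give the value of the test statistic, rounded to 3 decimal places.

Read off: b = 4.116, SE = 1.827 for daily light exposure.
H₀: β₁ = 0 vs H₁: β₁ > 0.
t = 4.116 / 1.827 = 2.253.
df = n − k − 1 = 64 − 3 − 1 = 60.
One-sided p ≈ 0.0140, which is < 0.1, so reject H₀.
There is evidence that the true slope on daily light exposure is positive, holding the other predictors fixed.

t = 2.253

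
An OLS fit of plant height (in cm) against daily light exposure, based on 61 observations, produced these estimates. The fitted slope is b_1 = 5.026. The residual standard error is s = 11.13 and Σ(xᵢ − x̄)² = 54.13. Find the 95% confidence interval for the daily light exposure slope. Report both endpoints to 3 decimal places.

(1.999, 8.053)

SE(b_1) = s/√Sₓₓ = 11.13/√54.13 = 1.51278.
df = n − 2 = 59.
t* = t_{0.025, 59} = 2.000995.
Margin = t* × SE = 2.000995 × 1.51278 = 3.02707.
CI: 5.026 ± 3.02707 → (1.999, 8.053).
With 95% confidence, each one-unit increase in daily light exposure is associated with a change of between 1.999 and 8.053 cm in plant height.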